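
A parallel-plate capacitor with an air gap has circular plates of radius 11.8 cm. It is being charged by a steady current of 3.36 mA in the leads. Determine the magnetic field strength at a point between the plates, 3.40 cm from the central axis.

1.64×10^-9 T

No conduction current crosses the gap, so I_d there equals the 3.36×10^-3 A in the leads.
∮B·dl = μ₀ I_d,enc with I_d,enc = I_d r²/R² = 2.790×10^-4 A; so B = μ₀ I_d,enc/(2πr) = 1.64×10^-9 T.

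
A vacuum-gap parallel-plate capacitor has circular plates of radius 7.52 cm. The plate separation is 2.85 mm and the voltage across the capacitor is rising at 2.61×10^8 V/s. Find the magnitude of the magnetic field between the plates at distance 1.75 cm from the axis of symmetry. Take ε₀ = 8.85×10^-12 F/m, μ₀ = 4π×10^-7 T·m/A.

8.91×10^-9 T

I_d = C dV/dt with C = ε₀πR²/d = 5.518×10^-11 F, so I_d = (5.518×10^-11)(2.61×10^8) = 0.01440 A.
∮B·dl = μ₀ I_d,enc with I_d,enc = I_d r²/R² = 7.798×10^-4 A; so B = μ₀ I_d,enc/(2πr) = 8.91×10^-9 T.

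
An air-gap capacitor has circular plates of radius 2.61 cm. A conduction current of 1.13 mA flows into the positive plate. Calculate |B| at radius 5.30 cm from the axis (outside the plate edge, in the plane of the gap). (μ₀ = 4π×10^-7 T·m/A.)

4.26×10^-9 T

By continuity the displacement current in the gap matches the conduction current: I_d = 1.13×10^-3 A.
Outside the plates the loop encloses all of I_d, so B·2πr = μ₀ I_d and B = 4.26×10^-9 T.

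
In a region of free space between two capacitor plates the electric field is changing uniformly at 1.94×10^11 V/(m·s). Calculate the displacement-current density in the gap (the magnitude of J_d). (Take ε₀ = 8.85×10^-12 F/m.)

1.72 A/m²

The displacement-current density is ε₀ ∂E/∂t = (8.85×10^-12)(1.94×10^11) = 1.72 A/m².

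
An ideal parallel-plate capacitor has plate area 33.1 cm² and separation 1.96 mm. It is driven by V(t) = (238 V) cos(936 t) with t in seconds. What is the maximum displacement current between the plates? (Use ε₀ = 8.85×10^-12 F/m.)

3.33×10^-6 A

C = ε₀A/d = (8.85×10^-12)(3.31×10^-3)/(1.96×10^-3) = 1.495×10^-11 F; ω = 936 rad/s.
I_d = C dV/dt, so |I_d|_max = C V₀ ω = (1.495×10^-11)(238)(936) = 3.33×10^-6 A.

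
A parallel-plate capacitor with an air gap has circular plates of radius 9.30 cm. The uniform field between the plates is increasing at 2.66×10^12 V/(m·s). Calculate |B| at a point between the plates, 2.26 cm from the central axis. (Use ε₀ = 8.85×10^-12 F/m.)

Through the whole plate area (πR² = 0.02717 m²), I_d = ε₀ πR² dE/dt = 0.6396 A.
For r < R the Ampère–Maxwell law gives B(2πr) = μ₀ I_d (r²/R²), so B = μ₀ I_d r/(2πR²) = (4π×10^-7)(0.6396)(0.0226)/(2π·0.0930²) = 3.34×10^-7 T.

3.34×10^-7 T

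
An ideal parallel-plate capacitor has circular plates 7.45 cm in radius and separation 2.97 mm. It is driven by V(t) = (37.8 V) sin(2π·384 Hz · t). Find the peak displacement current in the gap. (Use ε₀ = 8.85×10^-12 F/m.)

The displacement current equals the conduction current C dV/dt, which peaks at C V₀ ω.
With C = ε₀A/d = (8.85×10^-12)(0.01744)/(2.97×10^-3) = 5.197×10^-11 F and ω = 2πf = 2413 rad/s, I_d,max = (5.197×10^-11)(37.8)(2413) = 4.74×10^-6 A.

4.74×10^-6 A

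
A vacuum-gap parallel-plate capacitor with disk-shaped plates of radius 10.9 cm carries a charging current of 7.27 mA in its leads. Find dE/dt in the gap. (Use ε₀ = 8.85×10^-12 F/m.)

2.20×10^10 V/(m·s)

The displacement current between the plates equals the conduction current, I_d = 7.27 mA.
Inverting I_d = ε₀ A dE/dt gives dE/dt = 7.27×10^-3 / (8.85×10^-12 · 0.03733) = 2.20×10^10 V/(m·s).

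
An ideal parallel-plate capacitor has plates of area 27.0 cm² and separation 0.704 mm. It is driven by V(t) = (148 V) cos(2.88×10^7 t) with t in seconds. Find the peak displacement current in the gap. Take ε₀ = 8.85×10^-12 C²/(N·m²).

0.145 A

C = ε₀A/d = (8.85×10^-12)(2.70×10^-3)/(7.04×10^-4) = 3.394×10^-11 F; ω = 2.88×10^7 rad/s.
I_d = C dV/dt, so |I_d|_max = C V₀ ω = (3.394×10^-11)(148)(2.88×10^7) = 0.145 A.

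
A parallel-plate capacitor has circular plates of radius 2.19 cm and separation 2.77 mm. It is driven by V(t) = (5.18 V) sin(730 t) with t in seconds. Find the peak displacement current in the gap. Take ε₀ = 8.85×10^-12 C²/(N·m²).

1.82×10^-8 A

(dE/dt)_max = V₀ω/d = 1.365×10^6 V/(m·s); ω = 730 rad/s.
I_d,max = ε₀ A (dE/dt)_max = (8.85×10^-12)(1.507×10^-3)(1.365×10^6) = 1.82×10^-8 A.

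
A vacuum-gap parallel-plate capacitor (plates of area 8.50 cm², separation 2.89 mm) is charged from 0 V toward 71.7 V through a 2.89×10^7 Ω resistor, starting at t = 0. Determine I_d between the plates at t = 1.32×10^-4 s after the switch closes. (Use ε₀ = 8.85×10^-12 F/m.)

With C = ε₀A/d = (8.85×10^-12)(8.50×10^-4)/(2.89×10^-3) = 2.603×10^-12 F, the time constant is τ = RC = 7.523×10^-5 s, so t/τ = 1.755 and e^(−t/τ) = 0.1729.
I_d = I_cond = (V₀/R) e^(−t/τ) = (2.481×10^-6)(0.1729) = 4.29×10^-7 A.

4.29×10^-7 A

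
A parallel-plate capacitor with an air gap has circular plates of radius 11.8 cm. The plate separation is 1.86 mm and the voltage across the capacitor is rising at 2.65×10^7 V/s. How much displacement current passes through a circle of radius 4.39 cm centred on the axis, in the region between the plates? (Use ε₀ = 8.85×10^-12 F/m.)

With E = V/d, dE/dt = 1.425×10^10 V/(m·s) and πR² = 0.04374 m², giving I_d = ε₀ πR² dE/dt = 5.516×10^-3 A.
The field is uniform, so I_d,enc = I_d (r/R)² = (5.516×10^-3)(4.39/11.8)² = 7.63×10^-4 A.

7.63×10^-4 A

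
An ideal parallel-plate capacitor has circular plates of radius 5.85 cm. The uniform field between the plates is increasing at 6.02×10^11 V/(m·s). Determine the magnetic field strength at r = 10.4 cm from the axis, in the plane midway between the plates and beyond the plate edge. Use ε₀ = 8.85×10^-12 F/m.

1.10×10^-7 T

Total displacement current: I_d = ε₀(πR²)(dE/dt) = (8.85×10^-12)(0.01075)(6.02×10^11) = 0.05727 A.
Outside the plates the loop encloses all of I_d, so B·2πr = μ₀ I_d and B = 1.10×10^-7 T.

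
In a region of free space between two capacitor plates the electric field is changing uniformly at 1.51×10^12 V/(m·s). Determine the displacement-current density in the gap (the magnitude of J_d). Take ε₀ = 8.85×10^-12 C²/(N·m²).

13.4 A/m²

J_d = ε₀ dE/dt = (8.85×10^-12)(1.51×10^12) = 13.4 A/m².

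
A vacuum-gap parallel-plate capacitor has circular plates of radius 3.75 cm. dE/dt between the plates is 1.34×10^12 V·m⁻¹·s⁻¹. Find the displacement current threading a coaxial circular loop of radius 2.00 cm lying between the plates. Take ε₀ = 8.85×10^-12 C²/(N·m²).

0.0149 A

I_d = ε₀ dΦ_E/dt = ε₀ πR² (dE/dt) = (8.85×10^-12)(4.418×10^-3)(1.34×10^12) = 0.05239 A through the full plate area.
Since J_d is uniform, the enclosed fraction is (r/R)² = 0.2844, giving I_d,enc = 0.0149 A.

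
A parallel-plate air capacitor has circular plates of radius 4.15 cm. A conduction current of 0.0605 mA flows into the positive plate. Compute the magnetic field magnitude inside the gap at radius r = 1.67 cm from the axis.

1.17×10^-10 T

By continuity the displacement current in the gap matches the conduction current: I_d = 6.05×10^-5 A.
An Ampèrian loop of radius r encloses a fraction (r/R)² of I_d. Then B·2πr = μ₀ I_d (r/R)², giving B = μ₀ I_d r/(2πR²) = 1.17×10^-10 T.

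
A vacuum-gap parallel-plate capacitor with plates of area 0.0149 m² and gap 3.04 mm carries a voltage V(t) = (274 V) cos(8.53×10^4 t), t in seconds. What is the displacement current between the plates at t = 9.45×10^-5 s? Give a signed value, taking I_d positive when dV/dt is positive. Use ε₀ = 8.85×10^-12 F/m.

-9.92×10^-4 A

dV/dt = (274)(8.53×10^4)·−sin(8.06085) = -2.287×10^7 V/s.
I_d = C dV/dt with C = ε₀A/d = (8.85×10^-12)(0.0149)/(3.04×10^-3) = 4.338×10^-11 F, so I_d = (4.338×10^-11)(-2.287×10^7) = -9.92×10^-4 A.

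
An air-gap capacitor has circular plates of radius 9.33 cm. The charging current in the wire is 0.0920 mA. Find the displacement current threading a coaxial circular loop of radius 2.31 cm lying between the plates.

By continuity the displacement current in the gap matches the conduction current: I_d = 9.20×10^-5 A.
The field is uniform, so I_d,enc = I_d (r/R)² = (9.20×10^-5)(2.31/9.33)² = 5.64×10^-6 A.

5.64×10^-6 A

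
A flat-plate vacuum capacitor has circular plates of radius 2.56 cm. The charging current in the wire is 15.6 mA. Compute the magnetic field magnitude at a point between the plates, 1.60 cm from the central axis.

7.62×10^-8 T

Between the plates the displacement current equals the wire current: I_d = 15.6 mA = 0.0156 A.
An Ampèrian loop of radius r encloses a fraction (r/R)² of I_d. Then B·2πr = μ₀ I_d (r/R)², giving B = μ₀ I_d r/(2πR²) = 7.62×10^-8 T.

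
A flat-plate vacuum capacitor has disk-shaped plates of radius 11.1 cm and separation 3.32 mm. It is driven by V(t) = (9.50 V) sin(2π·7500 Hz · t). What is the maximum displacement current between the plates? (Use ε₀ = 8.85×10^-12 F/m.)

The displacement current equals the conduction current C dV/dt, which peaks at C V₀ ω.
With C = ε₀A/d = (8.85×10^-12)(0.03871)/(3.32×10^-3) = 1.032×10^-10 F and ω = 2πf = 4.712×10^4 rad/s, I_d,max = (1.032×10^-10)(9.50)(4.712×10^4) = 4.62×10^-5 A.

4.62×10^-5 A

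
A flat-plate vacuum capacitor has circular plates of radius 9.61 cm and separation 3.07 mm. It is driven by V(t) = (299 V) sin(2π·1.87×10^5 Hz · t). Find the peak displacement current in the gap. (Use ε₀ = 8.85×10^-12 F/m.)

0.0294 A

C = ε₀A/d = (8.85×10^-12)(0.02901)/(3.07×10^-3) = 8.363×10^-11 F; ω = 2πf = 1.175×10^6 rad/s.
I_d = C dV/dt, so |I_d|_max = C V₀ ω = (8.363×10^-11)(299)(1.175×10^6) = 0.0294 A.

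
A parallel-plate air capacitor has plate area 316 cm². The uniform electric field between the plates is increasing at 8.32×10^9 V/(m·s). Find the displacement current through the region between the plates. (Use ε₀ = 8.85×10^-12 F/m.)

2.33×10^-3 A

I_d = ε₀ A (dE/dt) = (8.85×10^-12)(0.0316 m²)(8.32×10^9) = 2.33×10^-3 A.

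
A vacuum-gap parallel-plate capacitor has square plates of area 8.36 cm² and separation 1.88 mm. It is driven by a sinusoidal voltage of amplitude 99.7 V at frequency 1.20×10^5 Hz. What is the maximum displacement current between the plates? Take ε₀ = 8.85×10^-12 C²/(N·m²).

2.96×10^-4 A

C = ε₀A/d = (8.85×10^-12)(8.36×10^-4)/(1.88×10^-3) = 3.935×10^-12 F; ω = 2πf = 7.540×10^5 rad/s.
I_d = C dV/dt, so |I_d|_max = C V₀ ω = (3.935×10^-12)(99.7)(7.540×10^5) = 2.96×10^-4 A.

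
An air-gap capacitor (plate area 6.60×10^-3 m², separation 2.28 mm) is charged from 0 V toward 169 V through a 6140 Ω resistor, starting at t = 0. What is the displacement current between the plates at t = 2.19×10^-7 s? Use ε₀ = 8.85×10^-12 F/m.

C = ε₀A/d = (8.85×10^-12)(6.60×10^-3)/(2.28×10^-3) = 2.562×10^-11 F and τ = RC = 1.573×10^-7 s. I_d in the gap equals the RC charging current.
I_d(t) = (V₀/R) e^(−t/τ) = 0.02752 · e^(−1.392) = 6.84×10^-3 A.

6.84×10^-3 A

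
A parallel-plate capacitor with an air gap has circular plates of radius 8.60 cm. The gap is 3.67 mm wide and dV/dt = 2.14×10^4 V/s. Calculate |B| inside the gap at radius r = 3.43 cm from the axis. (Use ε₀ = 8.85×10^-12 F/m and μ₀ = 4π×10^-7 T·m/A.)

With E = V/d, dE/dt = 5.831×10^6 V/(m·s) and πR² = 0.02324 m², giving I_d = ε₀ πR² dE/dt = 1.199×10^-6 A.
For r < R the Ampère–Maxwell law gives B(2πr) = μ₀ I_d (r²/R²), so B = μ₀ I_d r/(2πR²) = (4π×10^-7)(1.199×10^-6)(0.0343)/(2π·0.0860²) = 1.11×10^-12 T.

1.11×10^-12 T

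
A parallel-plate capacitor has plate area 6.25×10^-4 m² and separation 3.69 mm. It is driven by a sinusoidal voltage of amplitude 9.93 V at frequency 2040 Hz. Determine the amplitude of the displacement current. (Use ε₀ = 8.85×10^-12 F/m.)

The displacement current equals the conduction current C dV/dt, which peaks at C V₀ ω.
With C = ε₀A/d = (8.85×10^-12)(6.25×10^-4)/(3.69×10^-3) = 1.499×10^-12 F and ω = 2πf = 1.282×10^4 rad/s, I_d,max = (1.499×10^-12)(9.93)(1.282×10^4) = 1.91×10^-7 A.

1.91×10^-7 A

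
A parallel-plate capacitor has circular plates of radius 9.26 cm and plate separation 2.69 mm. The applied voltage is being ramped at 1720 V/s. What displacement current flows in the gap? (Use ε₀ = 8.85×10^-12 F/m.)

1.52×10^-7 A

C = ε₀A/d = (8.85×10^-12)(0.02694)/(2.69×10^-3) = 8.863×10^-11 F.
I_d = C dV/dt = (8.863×10^-11)(1720) = 1.52×10^-7 A.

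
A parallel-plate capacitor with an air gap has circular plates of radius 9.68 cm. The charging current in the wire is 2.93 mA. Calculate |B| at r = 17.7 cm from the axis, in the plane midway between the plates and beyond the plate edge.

No conduction current crosses the gap, so I_d there equals the 2.93×10^-3 A in the leads.
Outside the plates the loop encloses all of I_d, so B·2πr = μ₀ I_d and B = 3.31×10^-9 T.

3.31×10^-9 T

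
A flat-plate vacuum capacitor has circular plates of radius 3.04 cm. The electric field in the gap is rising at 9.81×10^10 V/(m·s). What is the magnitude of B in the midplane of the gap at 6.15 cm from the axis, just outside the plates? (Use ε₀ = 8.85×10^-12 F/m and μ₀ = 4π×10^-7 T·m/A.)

Through the whole plate area (πR² = 2.903×10^-3 m²), I_d = ε₀ πR² dE/dt = 2.520×10^-3 A.
For r ≥ R the full I_d is enclosed: B = μ₀ I_d/(2πr) = (4π×10^-7)(2.520×10^-3)/(2π·0.0615) = 8.20×10^-9 T.

8.20×10^-9 T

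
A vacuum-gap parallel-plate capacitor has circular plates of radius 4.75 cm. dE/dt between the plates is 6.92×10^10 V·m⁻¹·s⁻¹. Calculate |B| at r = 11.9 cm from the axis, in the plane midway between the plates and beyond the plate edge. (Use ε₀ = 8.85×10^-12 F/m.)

I_d = ε₀ dΦ_E/dt = ε₀ πR² (dE/dt) = (8.85×10^-12)(7.088×10^-3)(6.92×10^10) = 4.341×10^-3 A through the full plate area.
For r ≥ R the full I_d is enclosed: B = μ₀ I_d/(2πr) = (4π×10^-7)(4.341×10^-3)/(2π·0.119) = 7.30×10^-9 T.

7.30×10^-9 T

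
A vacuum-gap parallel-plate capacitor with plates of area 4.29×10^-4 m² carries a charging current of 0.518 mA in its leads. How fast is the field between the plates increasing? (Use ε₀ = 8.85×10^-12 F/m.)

1.36×10^11 V/(m·s)

The displacement current between the plates equals the conduction current, I_d = 0.518 mA.
Inverting I_d = ε₀ A dE/dt gives dE/dt = 5.18×10^-4 / (8.85×10^-12 · 4.29×10^-4) = 1.36×10^11 V/(m·s).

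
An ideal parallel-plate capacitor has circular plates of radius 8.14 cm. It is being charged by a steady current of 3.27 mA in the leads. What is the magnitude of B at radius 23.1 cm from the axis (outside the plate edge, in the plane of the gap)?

Between the plates the displacement current equals the wire current: I_d = 3.27 mA = 3.27×10^-3 A.
For r ≥ R the full I_d is enclosed: B = μ₀ I_d/(2πr) = (4π×10^-7)(3.27×10^-3)/(2π·0.231) = 2.83×10^-9 T.

2.83×10^-9 T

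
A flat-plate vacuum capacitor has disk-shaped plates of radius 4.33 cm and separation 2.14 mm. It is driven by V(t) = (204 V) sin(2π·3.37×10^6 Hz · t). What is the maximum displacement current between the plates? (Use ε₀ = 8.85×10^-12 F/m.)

0.105 A

The displacement current equals the conduction current C dV/dt, which peaks at C V₀ ω.
With C = ε₀A/d = (8.85×10^-12)(5.890×10^-3)/(2.14×10^-3) = 2.436×10^-11 F and ω = 2πf = 2.117×10^7 rad/s, I_d,max = (2.436×10^-11)(204)(2.117×10^7) = 0.105 A.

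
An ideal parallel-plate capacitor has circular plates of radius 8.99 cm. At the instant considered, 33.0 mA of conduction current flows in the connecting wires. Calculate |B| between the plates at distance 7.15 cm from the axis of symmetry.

No conduction current crosses the gap, so I_d there equals the 0.0330 A in the leads.
An Ampèrian loop of radius r encloses a fraction (r/R)² of I_d. Then B·2πr = μ₀ I_d (r/R)², giving B = μ₀ I_d r/(2πR²) = 5.84×10^-8 T.

5.84×10^-8 T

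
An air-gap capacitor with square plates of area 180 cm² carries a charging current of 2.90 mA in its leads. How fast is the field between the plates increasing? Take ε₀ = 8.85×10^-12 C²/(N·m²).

By continuity, I_d in the gap equals the 2.90 mA flowing in the wire.
Since I_d = ε₀ A dE/dt, dE/dt = I_d/(ε₀A) = (2.90×10^-3)/((8.85×10^-12)(0.0180)) = 1.82×10^10 V/(m·s).

1.82×10^10 V/(m·s)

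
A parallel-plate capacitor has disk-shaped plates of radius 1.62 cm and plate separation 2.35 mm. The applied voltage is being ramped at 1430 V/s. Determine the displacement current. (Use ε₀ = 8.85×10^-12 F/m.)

4.44×10^-9 A

E = V/d so dE/dt = (dV/dt)/d = 6.085×10^5 V/(m·s), and I_d = ε₀ A dE/dt = (8.85×10^-12)(8.245×10^-4)(6.085×10^5) = 4.44×10^-9 A.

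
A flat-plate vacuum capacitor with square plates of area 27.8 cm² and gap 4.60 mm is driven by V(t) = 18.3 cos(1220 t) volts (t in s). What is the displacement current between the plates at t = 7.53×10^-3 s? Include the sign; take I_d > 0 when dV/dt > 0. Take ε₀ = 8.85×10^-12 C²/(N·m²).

-2.82×10^-8 A

C = ε₀A/d = (8.85×10^-12)(2.78×10^-3)/(4.60×10^-3) = 5.348×10^-12 F. dV/dt = V₀ω·−sin(ωt); at ωt = 9.1866 rad this factor is -0.2359.
I_d = C dV/dt = (5.348×10^-12)(18.3)(1220)(-0.2359) = -2.82×10^-8 A.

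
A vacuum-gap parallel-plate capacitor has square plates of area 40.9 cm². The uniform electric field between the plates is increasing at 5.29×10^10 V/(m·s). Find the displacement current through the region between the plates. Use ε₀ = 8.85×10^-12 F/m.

1.91×10^-3 A

The displacement current is ε₀ times dΦ_E/dt = ε₀ A dE/dt = (8.85×10^-12)(4.09×10^-3)(5.29×10^10) = 1.91×10^-3 A.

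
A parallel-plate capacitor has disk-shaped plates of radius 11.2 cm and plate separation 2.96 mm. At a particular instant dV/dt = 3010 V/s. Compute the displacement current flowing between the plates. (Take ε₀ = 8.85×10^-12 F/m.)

E = V/d so dE/dt = (dV/dt)/d = 1.017×10^6 V/(m·s), and I_d = ε₀ A dE/dt = (8.85×10^-12)(0.03941)(1.017×10^6) = 3.55×10^-7 A.

3.55×10^-7 A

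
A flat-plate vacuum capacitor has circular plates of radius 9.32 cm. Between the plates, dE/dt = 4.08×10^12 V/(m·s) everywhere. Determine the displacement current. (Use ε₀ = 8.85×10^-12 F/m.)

With a uniform field, Φ_E = EA, so I_d = ε₀ A dE/dt = 0.985 A.

0.985 A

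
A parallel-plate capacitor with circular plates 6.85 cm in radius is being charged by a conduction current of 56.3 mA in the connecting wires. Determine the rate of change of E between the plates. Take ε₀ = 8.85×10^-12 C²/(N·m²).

4.32×10^11 V/(m·s)

The displacement current between the plates equals the conduction current, I_d = 56.3 mA.
Since I_d = ε₀ A dE/dt, dE/dt = I_d/(ε₀A) = (0.0563)/((8.85×10^-12)(0.01474)) = 4.32×10^11 V/(m·s).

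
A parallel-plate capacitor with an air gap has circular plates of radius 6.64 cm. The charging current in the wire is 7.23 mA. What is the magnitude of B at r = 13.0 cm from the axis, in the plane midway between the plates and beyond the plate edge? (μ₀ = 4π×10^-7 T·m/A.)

1.11×10^-8 T

Between the plates the displacement current equals the wire current: I_d = 7.23 mA = 7.23×10^-3 A.
With r > R the enclosed displacement current is the full I_d; B = μ₀ I_d / (2πr) = 1.11×10^-8 T.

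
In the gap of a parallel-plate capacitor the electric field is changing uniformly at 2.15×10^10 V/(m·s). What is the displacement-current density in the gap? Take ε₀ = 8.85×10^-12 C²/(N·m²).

0.190 A/m²

J_d = ε₀ dE/dt = (8.85×10^-12)(2.15×10^10) = 0.190 A/m².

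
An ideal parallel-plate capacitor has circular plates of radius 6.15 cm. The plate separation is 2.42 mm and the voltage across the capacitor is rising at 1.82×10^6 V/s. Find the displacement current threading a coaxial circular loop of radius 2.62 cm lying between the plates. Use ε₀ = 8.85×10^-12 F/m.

1.44×10^-5 A

dE/dt = (dV/dt)/d = 7.521×10^8 V/(m·s); I_d = ε₀(πR²)(dE/dt) = (8.85×10^-12)(0.01188)(7.521×10^8) = 7.907×10^-5 A.
Since J_d is uniform, the enclosed fraction is (r/R)² = 0.1815, giving I_d,enc = 1.44×10^-5 A.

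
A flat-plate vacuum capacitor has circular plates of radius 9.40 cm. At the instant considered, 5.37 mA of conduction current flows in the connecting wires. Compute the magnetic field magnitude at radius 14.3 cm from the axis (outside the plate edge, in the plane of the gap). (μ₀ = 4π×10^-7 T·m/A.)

7.51×10^-9 T

By continuity the displacement current in the gap matches the conduction current: I_d = 5.37×10^-3 A.
With r > R the enclosed displacement current is the full I_d; B = μ₀ I_d / (2πr) = 7.51×10^-9 T.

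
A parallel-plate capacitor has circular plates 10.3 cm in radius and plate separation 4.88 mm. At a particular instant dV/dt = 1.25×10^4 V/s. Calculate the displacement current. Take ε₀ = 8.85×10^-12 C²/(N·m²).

The displacement current equals the charging current C dV/dt. With C = ε₀A/d = (8.85×10^-12)(0.03333)/(4.88×10^-3) = 6.044×10^-11 F, I_d = (6.044×10^-11)(1.25×10^4) = 7.56×10^-7 A.

7.56×10^-7 A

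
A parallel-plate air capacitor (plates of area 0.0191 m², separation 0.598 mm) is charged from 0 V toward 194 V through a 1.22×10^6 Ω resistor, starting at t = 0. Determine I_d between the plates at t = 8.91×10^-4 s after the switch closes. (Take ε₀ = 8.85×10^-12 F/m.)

With C = ε₀A/d = (8.85×10^-12)(0.0191)/(5.98×10^-4) = 2.827×10^-10 F, the time constant is τ = RC = 3.449×10^-4 s, so t/τ = 2.583 and e^(−t/τ) = 0.07555.
I_d = I_cond = (V₀/R) e^(−t/τ) = (1.590×10^-4)(0.07555) = 1.20×10^-5 A.

1.20×10^-5 A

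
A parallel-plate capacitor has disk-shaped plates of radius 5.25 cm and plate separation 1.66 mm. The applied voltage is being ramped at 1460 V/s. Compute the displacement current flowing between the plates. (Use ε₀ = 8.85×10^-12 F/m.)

The field between the plates is E = V/d, so dE/dt = (1460)/(1.66×10^-3 m) = 8.795×10^5 V/(m·s).
I_d = ε₀ A (dE/dt) = (8.85×10^-12)(8.659×10^-3)(8.795×10^5) = 6.74×10^-8 A.

6.74×10^-8 A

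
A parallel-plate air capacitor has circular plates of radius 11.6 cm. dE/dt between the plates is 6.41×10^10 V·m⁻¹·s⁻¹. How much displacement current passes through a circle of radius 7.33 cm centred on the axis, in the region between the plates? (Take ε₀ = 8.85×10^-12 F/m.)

Through the whole plate area (πR² = 0.04227 m²), I_d = ε₀ πR² dE/dt = 0.02398 A.
The field is uniform, so I_d,enc = I_d (r/R)² = (0.02398)(7.33/11.6)² = 9.58×10^-3 A.

9.58×10^-3 A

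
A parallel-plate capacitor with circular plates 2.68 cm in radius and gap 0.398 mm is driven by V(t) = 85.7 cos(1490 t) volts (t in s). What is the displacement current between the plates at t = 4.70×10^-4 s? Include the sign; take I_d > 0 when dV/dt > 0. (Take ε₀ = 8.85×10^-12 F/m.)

C = ε₀A/d = (8.85×10^-12)(2.256×10^-3)/(3.98×10^-4) = 5.016×10^-11 F. dV/dt = V₀ω·−sin(ωt); at ωt = 0.7003 rad this factor is -0.6444.
I_d = C dV/dt = (5.016×10^-11)(85.7)(1490)(-0.6444) = -4.13×10^-6 A.

-4.13×10^-6 A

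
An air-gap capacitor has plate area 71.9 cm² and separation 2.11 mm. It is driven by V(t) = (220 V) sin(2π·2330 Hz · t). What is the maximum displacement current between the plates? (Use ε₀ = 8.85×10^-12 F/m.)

The displacement current equals the conduction current C dV/dt, which peaks at C V₀ ω.
With C = ε₀A/d = (8.85×10^-12)(7.19×10^-3)/(2.11×10^-3) = 3.016×10^-11 F and ω = 2πf = 1.464×10^4 rad/s, I_d,max = (3.016×10^-11)(220)(1.464×10^4) = 9.71×10^-5 A.

9.71×10^-5 A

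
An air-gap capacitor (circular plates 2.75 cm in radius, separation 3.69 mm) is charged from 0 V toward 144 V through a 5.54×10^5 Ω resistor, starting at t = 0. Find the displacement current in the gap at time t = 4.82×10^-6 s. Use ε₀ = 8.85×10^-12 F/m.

5.65×10^-5 A

With C = ε₀A/d = (8.85×10^-12)(2.376×10^-3)/(3.69×10^-3) = 5.699×10^-12 F, the time constant is τ = RC = 3.157×10^-6 s, so t/τ = 1.527 and e^(−t/τ) = 0.2172.
I_d = I_cond = (V₀/R) e^(−t/τ) = (2.599×10^-4)(0.2172) = 5.65×10^-5 A.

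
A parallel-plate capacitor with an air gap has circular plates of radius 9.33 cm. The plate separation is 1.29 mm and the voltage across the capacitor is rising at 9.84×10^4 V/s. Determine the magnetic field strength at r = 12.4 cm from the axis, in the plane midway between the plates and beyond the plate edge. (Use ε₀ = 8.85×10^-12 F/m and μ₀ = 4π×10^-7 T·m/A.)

2.98×10^-11 T

dE/dt = (dV/dt)/d = 7.628×10^7 V/(m·s); I_d = ε₀(πR²)(dE/dt) = (8.85×10^-12)(0.02735)(7.628×10^7) = 1.846×10^-5 A.
With r > R the enclosed displacement current is the full I_d; B = μ₀ I_d / (2πr) = 2.98×10^-11 T.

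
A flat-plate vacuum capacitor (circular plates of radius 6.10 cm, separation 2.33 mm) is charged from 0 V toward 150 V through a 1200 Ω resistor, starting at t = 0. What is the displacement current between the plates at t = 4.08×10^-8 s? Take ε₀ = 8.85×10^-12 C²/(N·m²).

0.0581 A

C = ε₀A/d = (8.85×10^-12)(0.01169)/(2.33×10^-3) = 4.440×10^-11 F, so τ = RC = 5.328×10^-8 s.
The conduction current is I(t) = (V₀/R) e^(−t/τ), and the displacement current between the plates equals it.
t/τ = 0.7658; I_d = (150/1200) · e^(−0.7658) = (0.1250)(0.4650) = 0.0581 A.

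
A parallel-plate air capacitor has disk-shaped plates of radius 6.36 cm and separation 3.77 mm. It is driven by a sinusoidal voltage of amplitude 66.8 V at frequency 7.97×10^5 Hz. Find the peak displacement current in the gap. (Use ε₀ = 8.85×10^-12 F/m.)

(dE/dt)_max = V₀ω/d = 8.874×10^10 V/(m·s); ω = 2πf = 5.008×10^6 rad/s.
I_d,max = ε₀ A (dE/dt)_max = (8.85×10^-12)(0.01271)(8.874×10^10) = 9.98×10^-3 A.

9.98×10^-3 A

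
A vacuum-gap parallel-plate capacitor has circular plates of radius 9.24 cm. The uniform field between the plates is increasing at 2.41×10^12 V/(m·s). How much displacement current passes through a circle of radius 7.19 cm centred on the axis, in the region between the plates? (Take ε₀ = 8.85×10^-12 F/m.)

0.346 A

Through the whole plate area (πR² = 0.02682 m²), I_d = ε₀ πR² dE/dt = 0.5720 A.
Since J_d is uniform, the enclosed fraction is (r/R)² = 0.6055, giving I_d,enc = 0.346 A.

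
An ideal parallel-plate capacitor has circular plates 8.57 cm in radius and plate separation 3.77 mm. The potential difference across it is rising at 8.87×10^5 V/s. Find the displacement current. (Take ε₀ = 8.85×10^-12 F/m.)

4.80×10^-5 A

C = ε₀A/d = (8.85×10^-12)(0.02307)/(3.77×10^-3) = 5.416×10^-11 F.
I_d = C dV/dt = (5.416×10^-11)(8.87×10^5) = 4.80×10^-5 A.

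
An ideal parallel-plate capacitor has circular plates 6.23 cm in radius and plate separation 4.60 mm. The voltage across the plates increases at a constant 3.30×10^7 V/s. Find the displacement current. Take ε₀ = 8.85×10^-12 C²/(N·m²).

The field between the plates is E = V/d, so dE/dt = (3.30×10^7)/(4.60×10^-3 m) = 7.174×10^9 V/(m·s).
I_d = ε₀ A (dE/dt) = (8.85×10^-12)(0.01219)(7.174×10^9) = 7.74×10^-4 A.

7.74×10^-4 A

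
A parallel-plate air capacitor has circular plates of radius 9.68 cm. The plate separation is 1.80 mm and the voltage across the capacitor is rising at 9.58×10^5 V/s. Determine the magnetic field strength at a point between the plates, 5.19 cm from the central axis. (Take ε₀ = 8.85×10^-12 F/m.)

I_d = C dV/dt with C = ε₀πR²/d = 1.447×10^-10 F, so I_d = (1.447×10^-10)(9.58×10^5) = 1.386×10^-4 A.
An Ampèrian loop of radius r encloses a fraction (r/R)² of I_d. Then B·2πr = μ₀ I_d (r/R)², giving B = μ₀ I_d r/(2πR²) = 1.54×10^-10 T.

1.54×10^-10 T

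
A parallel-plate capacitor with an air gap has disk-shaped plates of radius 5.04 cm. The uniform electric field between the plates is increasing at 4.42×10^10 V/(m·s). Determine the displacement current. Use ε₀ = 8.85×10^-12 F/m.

I_d = ε₀ A (dE/dt) = (8.85×10^-12)(7.980×10^-3 m²)(4.42×10^10) = 3.12×10^-3 A.

3.12×10^-3 A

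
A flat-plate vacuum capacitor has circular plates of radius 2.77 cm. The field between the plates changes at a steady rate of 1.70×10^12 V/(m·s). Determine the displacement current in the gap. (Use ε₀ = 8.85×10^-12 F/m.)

0.0363 A

The displacement current is ε₀ times dΦ_E/dt = ε₀ A dE/dt = (8.85×10^-12)(2.411×10^-3)(1.70×10^12) = 0.0363 A.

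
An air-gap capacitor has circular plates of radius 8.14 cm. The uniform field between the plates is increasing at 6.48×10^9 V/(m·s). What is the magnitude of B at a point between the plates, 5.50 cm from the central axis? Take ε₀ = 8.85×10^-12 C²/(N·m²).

1.98×10^-9 T

I_d = ε₀ dΦ_E/dt = ε₀ πR² (dE/dt) = (8.85×10^-12)(0.02082)(6.48×10^9) = 1.194×10^-3 A through the full plate area.
For r < R the Ampère–Maxwell law gives B(2πr) = μ₀ I_d (r²/R²), so B = μ₀ I_d r/(2πR²) = (4π×10^-7)(1.194×10^-3)(0.0550)/(2π·0.0814²) = 1.98×10^-9 T.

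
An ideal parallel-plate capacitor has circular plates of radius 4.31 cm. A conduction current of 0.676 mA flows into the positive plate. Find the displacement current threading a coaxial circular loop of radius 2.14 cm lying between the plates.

1.67×10^-4 A

By continuity the displacement current in the gap matches the conduction current: I_d = 6.76×10^-4 A.
Since J_d is uniform, the enclosed fraction is (r/R)² = 0.2465, giving I_d,enc = 1.67×10^-4 A.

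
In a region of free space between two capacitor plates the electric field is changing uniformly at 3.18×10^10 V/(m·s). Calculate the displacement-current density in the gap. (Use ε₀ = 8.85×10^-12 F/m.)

0.281 A/m²

The displacement-current density is ε₀ ∂E/∂t = (8.85×10^-12)(3.18×10^10) = 0.281 A/m².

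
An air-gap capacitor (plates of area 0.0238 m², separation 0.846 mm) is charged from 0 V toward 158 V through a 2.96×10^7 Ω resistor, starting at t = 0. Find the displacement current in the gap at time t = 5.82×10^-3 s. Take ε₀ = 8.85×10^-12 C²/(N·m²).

C = ε₀A/d = (8.85×10^-12)(0.0238)/(8.46×10^-4) = 2.490×10^-10 F and τ = RC = 7.370×10^-3 s. I_d in the gap equals the RC charging current.
I_d(t) = (V₀/R) e^(−t/τ) = 5.338×10^-6 · e^(−0.7897) = 2.42×10^-6 A.

2.42×10^-6 A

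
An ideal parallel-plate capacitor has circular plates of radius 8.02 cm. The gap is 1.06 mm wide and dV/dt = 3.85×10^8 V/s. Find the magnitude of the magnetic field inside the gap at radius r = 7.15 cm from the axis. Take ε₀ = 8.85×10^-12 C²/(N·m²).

1.44×10^-7 T

I_d = C dV/dt with C = ε₀πR²/d = 1.687×10^-10 F, so I_d = (1.687×10^-10)(3.85×10^8) = 0.06495 A.
∮B·dl = μ₀ I_d,enc with I_d,enc = I_d r²/R² = 0.05162 A; so B = μ₀ I_d,enc/(2πr) = 1.44×10^-7 T.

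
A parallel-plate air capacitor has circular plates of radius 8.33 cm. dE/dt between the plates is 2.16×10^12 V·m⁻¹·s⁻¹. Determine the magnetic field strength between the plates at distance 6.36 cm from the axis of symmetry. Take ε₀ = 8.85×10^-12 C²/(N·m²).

I_d = ε₀ dΦ_E/dt = ε₀ πR² (dE/dt) = (8.85×10^-12)(0.02180)(2.16×10^12) = 0.4167 A through the full plate area.
An Ampèrian loop of radius r encloses a fraction (r/R)² of I_d. Then B·2πr = μ₀ I_d (r/R)², giving B = μ₀ I_d r/(2πR²) = 7.64×10^-7 T.

7.64×10^-7 T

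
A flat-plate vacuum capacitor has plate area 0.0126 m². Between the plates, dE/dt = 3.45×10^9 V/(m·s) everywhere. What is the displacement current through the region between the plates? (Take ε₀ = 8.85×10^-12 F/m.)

I_d = ε₀ A (dE/dt) = (8.85×10^-12)(0.0126 m²)(3.45×10^9) = 3.85×10^-4 A.

3.85×10^-4 A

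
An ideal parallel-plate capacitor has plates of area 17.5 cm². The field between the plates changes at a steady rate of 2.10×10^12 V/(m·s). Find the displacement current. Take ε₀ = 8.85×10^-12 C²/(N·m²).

0.0325 A

The displacement current is ε₀ times dΦ_E/dt = ε₀ A dE/dt = (8.85×10^-12)(1.75×10^-3)(2.10×10^12) = 0.0325 A.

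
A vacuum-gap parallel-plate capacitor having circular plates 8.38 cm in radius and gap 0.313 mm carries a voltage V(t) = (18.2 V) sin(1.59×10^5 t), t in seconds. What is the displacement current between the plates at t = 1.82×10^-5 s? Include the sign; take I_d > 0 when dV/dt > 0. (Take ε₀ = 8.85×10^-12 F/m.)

-1.75×10^-3 A

dV/dt = (18.2)(1.59×10^5)·cos(2.8938) = -2.805×10^6 V/s.
I_d = C dV/dt with C = ε₀A/d = (8.85×10^-12)(0.02206)/(3.13×10^-4) = 6.237×10^-10 F, so I_d = (6.237×10^-10)(-2.805×10^6) = -1.75×10^-3 A.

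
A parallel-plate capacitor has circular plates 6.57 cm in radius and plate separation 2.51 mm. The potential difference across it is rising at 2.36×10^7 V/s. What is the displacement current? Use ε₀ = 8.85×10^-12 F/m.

1.13×10^-3 A

The field between the plates is E = V/d, so dE/dt = (2.36×10^7)/(2.51×10^-3 m) = 9.402×10^9 V/(m·s).
I_d = ε₀ A (dE/dt) = (8.85×10^-12)(0.01356)(9.402×10^9) = 1.13×10^-3 A.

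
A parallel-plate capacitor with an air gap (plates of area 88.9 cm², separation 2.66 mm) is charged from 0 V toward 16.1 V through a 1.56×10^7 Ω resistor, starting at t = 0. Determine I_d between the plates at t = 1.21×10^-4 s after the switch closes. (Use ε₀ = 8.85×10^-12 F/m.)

C = ε₀A/d = (8.85×10^-12)(8.89×10^-3)/(2.66×10^-3) = 2.958×10^-11 F, so τ = RC = 4.614×10^-4 s.
The conduction current is I(t) = (V₀/R) e^(−t/τ), and the displacement current between the plates equals it.
t/τ = 0.2622; I_d = (16.1/1.56×10^7) · e^(−0.2622) = (1.032×10^-6)(0.7694) = 7.94×10^-7 A.

7.94×10^-7 A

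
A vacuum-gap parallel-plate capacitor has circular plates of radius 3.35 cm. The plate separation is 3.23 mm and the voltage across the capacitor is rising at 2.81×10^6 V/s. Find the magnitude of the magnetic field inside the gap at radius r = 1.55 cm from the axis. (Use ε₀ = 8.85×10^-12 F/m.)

With E = V/d, dE/dt = 8.700×10^8 V/(m·s) and πR² = 3.526×10^-3 m², giving I_d = ε₀ πR² dE/dt = 2.715×10^-5 A.
∮B·dl = μ₀ I_d,enc with I_d,enc = I_d r²/R² = 5.812×10^-6 A; so B = μ₀ I_d,enc/(2πr) = 7.50×10^-11 T.

7.50×10^-11 T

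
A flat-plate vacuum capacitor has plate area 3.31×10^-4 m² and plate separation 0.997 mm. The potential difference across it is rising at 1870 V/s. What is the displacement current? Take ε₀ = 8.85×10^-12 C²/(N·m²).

5.49×10^-9 A

C = ε₀A/d = (8.85×10^-12)(3.31×10^-4)/(9.97×10^-4) = 2.938×10^-12 F.
I_d = C dV/dt = (2.938×10^-12)(1870) = 5.49×10^-9 A.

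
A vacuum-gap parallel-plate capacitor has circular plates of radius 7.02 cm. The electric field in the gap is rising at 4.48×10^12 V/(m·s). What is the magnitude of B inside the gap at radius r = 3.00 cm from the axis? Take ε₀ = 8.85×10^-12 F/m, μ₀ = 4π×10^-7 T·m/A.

7.47×10^-7 T

Through the whole plate area (πR² = 0.01548 m²), I_d = ε₀ πR² dE/dt = 0.6138 A.
An Ampèrian loop of radius r encloses a fraction (r/R)² of I_d. Then B·2πr = μ₀ I_d (r/R)², giving B = μ₀ I_d r/(2πR²) = 7.47×10^-7 T.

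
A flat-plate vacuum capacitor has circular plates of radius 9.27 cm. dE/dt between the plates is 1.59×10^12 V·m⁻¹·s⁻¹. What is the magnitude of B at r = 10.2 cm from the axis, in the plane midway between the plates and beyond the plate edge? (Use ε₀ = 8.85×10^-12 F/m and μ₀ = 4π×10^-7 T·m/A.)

7.45×10^-7 T

Through the whole plate area (πR² = 0.02700 m²), I_d = ε₀ πR² dE/dt = 0.3799 A.
Outside the plates the loop encloses all of I_d, so B·2πr = μ₀ I_d and B = 7.45×10^-7 T.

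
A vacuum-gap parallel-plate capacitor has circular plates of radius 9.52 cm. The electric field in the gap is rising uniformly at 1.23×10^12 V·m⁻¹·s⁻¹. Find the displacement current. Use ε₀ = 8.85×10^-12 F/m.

With a uniform field, Φ_E = EA, so I_d = ε₀ A dE/dt = 0.310 A.

0.310 A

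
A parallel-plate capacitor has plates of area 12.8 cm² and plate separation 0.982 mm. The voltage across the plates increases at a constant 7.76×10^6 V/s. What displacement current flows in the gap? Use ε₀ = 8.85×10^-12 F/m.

E = V/d so dE/dt = (dV/dt)/d = 7.902×10^9 V/(m·s), and I_d = ε₀ A dE/dt = (8.85×10^-12)(1.28×10^-3)(7.902×10^9) = 8.95×10^-5 A.

8.95×10^-5 A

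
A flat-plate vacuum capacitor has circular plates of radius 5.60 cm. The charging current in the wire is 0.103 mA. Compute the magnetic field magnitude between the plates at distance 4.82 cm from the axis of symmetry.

3.17×10^-10 T

No conduction current crosses the gap, so I_d there equals the 1.03×10^-4 A in the leads.
An Ampèrian loop of radius r encloses a fraction (r/R)² of I_d. Then B·2πr = μ₀ I_d (r/R)², giving B = μ₀ I_d r/(2πR²) = 3.17×10^-10 T.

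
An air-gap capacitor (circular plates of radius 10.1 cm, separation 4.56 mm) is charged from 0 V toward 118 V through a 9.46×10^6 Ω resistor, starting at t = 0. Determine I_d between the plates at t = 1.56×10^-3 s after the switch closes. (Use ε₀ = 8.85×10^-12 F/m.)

With C = ε₀A/d = (8.85×10^-12)(0.03205)/(4.56×10^-3) = 6.220×10^-11 F, the time constant is τ = RC = 5.884×10^-4 s, so t/τ = 2.651 and e^(−t/τ) = 0.07058.
I_d = I_cond = (V₀/R) e^(−t/τ) = (1.247×10^-5)(0.07058) = 8.80×10^-7 A.

8.80×10^-7 A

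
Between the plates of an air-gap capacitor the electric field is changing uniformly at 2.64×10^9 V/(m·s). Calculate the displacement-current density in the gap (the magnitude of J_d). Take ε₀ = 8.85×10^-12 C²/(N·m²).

0.0234 A/m²

J_d = ε₀ dE/dt = (8.85×10^-12)(2.64×10^9) = 0.0234 A/m².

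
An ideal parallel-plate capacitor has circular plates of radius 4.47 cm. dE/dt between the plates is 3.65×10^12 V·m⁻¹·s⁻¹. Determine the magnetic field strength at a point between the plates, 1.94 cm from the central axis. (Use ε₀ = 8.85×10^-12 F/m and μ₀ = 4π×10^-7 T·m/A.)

Through the whole plate area (πR² = 6.277×10^-3 m²), I_d = ε₀ πR² dE/dt = 0.2028 A.
For r < R the Ampère–Maxwell law gives B(2πr) = μ₀ I_d (r²/R²), so B = μ₀ I_d r/(2πR²) = (4π×10^-7)(0.2028)(0.0194)/(2π·0.0447²) = 3.94×10^-7 T.

3.94×10^-7 T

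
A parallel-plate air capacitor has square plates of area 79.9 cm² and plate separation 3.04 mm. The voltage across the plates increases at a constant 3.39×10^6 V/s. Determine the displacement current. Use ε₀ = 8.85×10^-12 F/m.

C = ε₀A/d = (8.85×10^-12)(7.99×10^-3)/(3.04×10^-3) = 2.326×10^-11 F.
I_d = C dV/dt = (2.326×10^-11)(3.39×10^6) = 7.89×10^-5 A.

7.89×10^-5 A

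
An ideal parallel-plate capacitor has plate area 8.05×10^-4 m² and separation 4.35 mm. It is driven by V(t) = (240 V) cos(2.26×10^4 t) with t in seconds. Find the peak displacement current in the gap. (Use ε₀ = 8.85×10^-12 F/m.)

(dE/dt)_max = V₀ω/d = 1.247×10^9 V/(m·s); ω = 2.26×10^4 rad/s.
I_d,max = ε₀ A (dE/dt)_max = (8.85×10^-12)(8.05×10^-4)(1.247×10^9) = 8.88×10^-6 A.

8.88×10^-6 A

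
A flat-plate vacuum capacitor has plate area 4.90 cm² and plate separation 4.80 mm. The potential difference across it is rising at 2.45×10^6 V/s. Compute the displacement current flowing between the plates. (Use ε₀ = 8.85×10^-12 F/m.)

The displacement current equals the charging current C dV/dt. With C = ε₀A/d = (8.85×10^-12)(4.90×10^-4)/(4.80×10^-3) = 9.034×10^-13 F, I_d = (9.034×10^-13)(2.45×10^6) = 2.21×10^-6 A.

2.21×10^-6 A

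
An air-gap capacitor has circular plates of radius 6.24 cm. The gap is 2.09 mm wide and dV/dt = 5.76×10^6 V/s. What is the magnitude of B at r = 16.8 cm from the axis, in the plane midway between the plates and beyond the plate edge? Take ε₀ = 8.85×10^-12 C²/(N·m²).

3.55×10^-10 T

dE/dt = (dV/dt)/d = 2.756×10^9 V/(m·s); I_d = ε₀(πR²)(dE/dt) = (8.85×10^-12)(0.01223)(2.756×10^9) = 2.983×10^-4 A.
For r ≥ R the full I_d is enclosed: B = μ₀ I_d/(2πr) = (4π×10^-7)(2.983×10^-4)/(2π·0.168) = 3.55×10^-10 T.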